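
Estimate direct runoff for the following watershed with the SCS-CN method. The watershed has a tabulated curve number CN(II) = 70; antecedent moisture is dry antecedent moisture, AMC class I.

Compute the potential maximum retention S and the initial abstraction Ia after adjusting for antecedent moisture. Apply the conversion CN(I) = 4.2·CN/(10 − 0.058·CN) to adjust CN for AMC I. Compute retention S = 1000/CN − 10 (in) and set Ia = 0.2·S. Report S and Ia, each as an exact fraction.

CN(I) from CN(II)=70: (4.2·70)/(10 − 0.058·70) = 4900/99 ≈ 49.495
Max retention: S = 1000/(4900/99) − 10 = 500/49 in (≈ 10.204 in)
Initial abstraction Ia = S/5 = (500/49)/5 = 100/49 ≈ 2.041 in

S = 500/49 in ≈ 10.204 in; Ia = 100/49 in ≈ 2.041 in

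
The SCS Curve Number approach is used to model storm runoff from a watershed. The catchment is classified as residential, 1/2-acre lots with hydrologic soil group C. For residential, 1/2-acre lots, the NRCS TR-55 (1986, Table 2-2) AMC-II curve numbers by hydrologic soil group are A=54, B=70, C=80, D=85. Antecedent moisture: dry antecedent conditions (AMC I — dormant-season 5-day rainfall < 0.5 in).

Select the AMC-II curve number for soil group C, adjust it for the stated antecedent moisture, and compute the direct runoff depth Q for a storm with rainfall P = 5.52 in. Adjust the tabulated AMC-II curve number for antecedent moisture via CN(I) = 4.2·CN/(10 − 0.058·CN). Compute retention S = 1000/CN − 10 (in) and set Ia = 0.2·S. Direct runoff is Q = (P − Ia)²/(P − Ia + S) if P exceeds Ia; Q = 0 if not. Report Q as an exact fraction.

Q = 5166529/2833950 in ≈ 1.823 in

NRCS table: residential, 1/2-acre lots, soil group C → CN(II) = 80
Dry (AMC I): CN(I) = 4.2·80/(10 − 0.058·80) = 336/(134/25) = 4200/67 ≈ 62.687
S = 1000/(4200/67) − 10 = 125/21 in ≈ 5.952 in
Ia = 0.2S: 0.2·5.952 = 1.190 in (exactly 25/21)
Excess rainfall: 5.520 − 1.190 = 4.330 in; P > Ia so Q > 0
Q = (2273/525)²/((2273/525) + 125/21) = (5166529/275625)/(5398/525) = 5166529/2833950 in ≈ 1.823 in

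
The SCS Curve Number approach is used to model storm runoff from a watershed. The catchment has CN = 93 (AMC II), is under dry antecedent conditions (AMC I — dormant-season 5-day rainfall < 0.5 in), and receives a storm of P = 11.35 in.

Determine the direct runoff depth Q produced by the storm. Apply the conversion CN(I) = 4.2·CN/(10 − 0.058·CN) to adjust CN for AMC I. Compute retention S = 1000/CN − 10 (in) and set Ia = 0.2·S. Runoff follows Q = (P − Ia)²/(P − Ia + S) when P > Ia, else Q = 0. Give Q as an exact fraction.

Dry (AMC I): CN(I) = 4.2·93/(10 − 0.058·93) = (1953/5)/(2303/500) = 27900/329 ≈ 84.802
Max retention: S = 1000/(27900/329) − 10 = 500/279 in (≈ 1.792 in)
Ia = 0.2S: 0.2·1.792 = 0.358 in (exactly 100/279)
Since P=11.350 > Ia=0.358: effective rainfall P−Ia = 61333/5580 in
Runoff Q = (P−Ia)²/(P−Ia+S) = (10.992)²/(10.992+1.792) = 3761736889/398038140 ≈ 9.451 in

Q = 3761736889/398038140 in ≈ 9.451 in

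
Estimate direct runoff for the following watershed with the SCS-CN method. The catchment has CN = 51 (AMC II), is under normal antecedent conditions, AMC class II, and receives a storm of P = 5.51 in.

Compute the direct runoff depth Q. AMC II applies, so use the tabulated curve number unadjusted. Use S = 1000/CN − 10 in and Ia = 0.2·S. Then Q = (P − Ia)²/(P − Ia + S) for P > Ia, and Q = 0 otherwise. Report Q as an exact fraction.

AMC II — tabulated CN = 51 applies directly.
S = 1000/51 − 10 = 490/51 in ≈ 9.608 in
Ia = 0.2S: 0.2·9.608 = 1.922 in (exactly 98/51)
Since P=5.510 > Ia=1.922: effective rainfall P−Ia = 18301/5100 in
Runoff Q = (P−Ia)²/(P−Ia+S) = (3.588)²/(3.588+9.608) = 334926601/343235100 ≈ 0.976 in

Q = 334926601/343235100 in ≈ 0.976 in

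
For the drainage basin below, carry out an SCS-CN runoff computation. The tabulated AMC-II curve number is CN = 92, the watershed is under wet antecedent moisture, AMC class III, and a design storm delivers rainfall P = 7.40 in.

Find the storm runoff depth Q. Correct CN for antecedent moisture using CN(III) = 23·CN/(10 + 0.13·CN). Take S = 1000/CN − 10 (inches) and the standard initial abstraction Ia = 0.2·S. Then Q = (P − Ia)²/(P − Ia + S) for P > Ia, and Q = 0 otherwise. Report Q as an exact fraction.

Q = 375313129/53886585 in ≈ 6.965 in

Wet (AMC III): CN(III) = 23·92/(10 + 0.13·92) = 2116/(549/25) = 52900/549 ≈ 96.357
S = 1000/(52900/549) − 10 = 200/529 in ≈ 0.378 in
Ia = 0.2·(200/529) = 40/529 in ≈ 0.076 in
Excess rainfall: 7.400 − 0.076 = 7.324 in; P > Ia so Q > 0
Q = (19373/2645)²/((19373/2645) + 200/529) = (375313129/6996025)/(20373/2645) = 375313129/53886585 in ≈ 6.965 in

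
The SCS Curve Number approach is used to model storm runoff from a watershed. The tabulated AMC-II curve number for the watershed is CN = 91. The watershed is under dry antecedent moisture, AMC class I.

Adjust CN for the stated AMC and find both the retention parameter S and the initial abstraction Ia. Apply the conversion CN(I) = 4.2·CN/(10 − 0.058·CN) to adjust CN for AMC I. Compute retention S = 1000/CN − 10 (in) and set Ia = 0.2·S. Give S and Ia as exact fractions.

CN(I) from CN(II)=91: (4.2·91)/(10 − 0.058·91) = 63700/787 ≈ 80.940
Max retention: S = 1000/(63700/787) − 10 = 1500/637 in (≈ 2.355 in)
Ia = 0.2S: 0.2·2.355 = 0.471 in (exactly 300/637)

S = 1500/637 in ≈ 2.355 in; Ia = 300/637 in ≈ 0.471 in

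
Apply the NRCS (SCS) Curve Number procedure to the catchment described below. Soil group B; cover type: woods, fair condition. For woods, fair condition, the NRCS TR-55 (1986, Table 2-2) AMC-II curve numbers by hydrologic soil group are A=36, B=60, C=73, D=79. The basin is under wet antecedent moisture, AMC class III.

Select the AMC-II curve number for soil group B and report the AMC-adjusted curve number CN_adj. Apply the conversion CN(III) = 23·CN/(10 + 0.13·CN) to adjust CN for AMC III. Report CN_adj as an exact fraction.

CN_adj = 6900/89 ≈ 77.528

NRCS table: woods, fair condition, soil group B → CN(II) = 60
Wet (AMC III): CN(III) = 23·60/(10 + 0.13·60) = 1380/(89/5) = 6900/89 ≈ 77.528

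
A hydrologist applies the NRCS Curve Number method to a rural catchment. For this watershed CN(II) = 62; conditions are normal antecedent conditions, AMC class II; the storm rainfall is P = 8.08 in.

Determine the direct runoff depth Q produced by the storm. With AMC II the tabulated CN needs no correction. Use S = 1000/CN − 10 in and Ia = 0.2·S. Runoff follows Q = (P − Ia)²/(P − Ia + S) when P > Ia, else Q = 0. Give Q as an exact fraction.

Average conditions: CN = 62 (no AMC adjustment).
S = 1000/62 − 10 = 190/31 in ≈ 6.129 in
Ia = 0.2S: 0.2·6.129 = 1.226 in (exactly 38/31)
P − Ia = 8.080 − 1.226 = 5312/775 ≈ 6.854 in (> 0, runoff occurs)
Q = (5312/775)²/((5312/775) + 190/31) = (28217344/600625)/(10062/775) = 14108672/3899025 in ≈ 3.619 in

Q = 14108672/3899025 in ≈ 3.619 in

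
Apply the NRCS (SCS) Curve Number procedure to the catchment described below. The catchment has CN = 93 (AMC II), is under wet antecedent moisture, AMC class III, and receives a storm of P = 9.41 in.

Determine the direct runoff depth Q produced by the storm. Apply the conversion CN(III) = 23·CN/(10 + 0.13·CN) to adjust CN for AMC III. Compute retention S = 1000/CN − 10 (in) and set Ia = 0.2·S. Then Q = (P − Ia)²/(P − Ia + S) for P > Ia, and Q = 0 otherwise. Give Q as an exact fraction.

Q = 3995197442401/442516106100 in ≈ 9.028 in

CN(III) from CN(II)=93: (23·93)/(10 + 0.13·93) = 213900/2209 ≈ 96.831
Retention S: 1000/CN − 10 with CN=96.831 → S = 700/2139 ≈ 0.327 in
Ia = 0.2S: 0.2·0.327 = 0.065 in (exactly 140/2139)
P − Ia = 9.410 − 0.065 = 1998799/213900 ≈ 9.345 in (> 0, runoff occurs)
Runoff Q = (P−Ia)²/(P−Ia+S) = (9.345)²/(9.345+0.327) = 3995197442401/442516106100 ≈ 9.028 in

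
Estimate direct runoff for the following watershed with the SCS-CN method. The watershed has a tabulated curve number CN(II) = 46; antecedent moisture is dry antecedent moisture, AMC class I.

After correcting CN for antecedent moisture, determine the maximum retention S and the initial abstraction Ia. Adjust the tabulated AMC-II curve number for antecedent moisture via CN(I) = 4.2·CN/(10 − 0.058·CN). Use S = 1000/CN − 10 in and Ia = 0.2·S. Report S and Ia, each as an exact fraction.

S = 4500/161 in ≈ 27.950 in; Ia = 900/161 in ≈ 5.590 in

CN(I) from CN(II)=46: (4.2·46)/(10 − 0.058·46) = 16100/611 ≈ 26.350
Retention S: 1000/CN − 10 with CN=26.350 → S = 4500/161 ≈ 27.950 in
Initial abstraction Ia = S/5 = (4500/161)/5 = 900/161 ≈ 5.590 in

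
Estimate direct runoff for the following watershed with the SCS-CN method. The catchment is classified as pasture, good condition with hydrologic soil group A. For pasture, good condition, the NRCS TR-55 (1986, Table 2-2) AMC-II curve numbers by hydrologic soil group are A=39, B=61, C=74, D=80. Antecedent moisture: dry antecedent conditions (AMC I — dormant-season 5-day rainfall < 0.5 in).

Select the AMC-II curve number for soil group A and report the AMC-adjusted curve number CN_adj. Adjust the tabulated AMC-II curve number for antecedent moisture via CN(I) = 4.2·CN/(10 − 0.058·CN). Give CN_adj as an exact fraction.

CN_adj = 81900/3869 ≈ 21.168

NRCS table: pasture, good condition, soil group A → CN(II) = 39
CN(I) from CN(II)=39: (4.2·39)/(10 − 0.058·39) = 81900/3869 ≈ 21.168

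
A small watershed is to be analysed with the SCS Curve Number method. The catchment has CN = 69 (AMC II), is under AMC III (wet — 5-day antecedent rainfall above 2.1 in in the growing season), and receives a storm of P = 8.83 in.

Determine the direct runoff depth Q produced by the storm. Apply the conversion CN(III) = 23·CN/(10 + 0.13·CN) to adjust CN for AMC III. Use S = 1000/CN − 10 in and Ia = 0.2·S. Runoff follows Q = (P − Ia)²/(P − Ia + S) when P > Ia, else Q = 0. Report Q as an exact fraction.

Wet (AMC III): CN(III) = 23·69/(10 + 0.13·69) = 1587/(1897/100) = 158700/1897 ≈ 83.658
S = 1000/(158700/1897) − 10 = 3100/1587 in ≈ 1.953 in
Initial abstraction Ia = S/5 = (3100/1587)/5 = 620/1587 ≈ 0.391 in
Since P=8.830 > Ia=0.391: effective rainfall P−Ia = 1339321/158700 in
Q: (1339321/158700)² ÷ (1649321/158700) = 1793780741041/261747242700 in (≈ 6.853 in)

Q = 1793780741041/261747242700 in ≈ 6.853 in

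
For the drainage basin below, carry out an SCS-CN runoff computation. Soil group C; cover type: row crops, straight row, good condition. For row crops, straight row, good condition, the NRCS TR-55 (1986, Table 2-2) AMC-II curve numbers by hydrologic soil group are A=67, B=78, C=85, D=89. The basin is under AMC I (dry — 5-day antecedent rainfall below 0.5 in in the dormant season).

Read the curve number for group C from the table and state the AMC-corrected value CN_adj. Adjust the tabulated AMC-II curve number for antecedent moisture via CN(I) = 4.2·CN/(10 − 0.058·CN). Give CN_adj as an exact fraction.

NRCS table: row crops, straight row, good condition, soil group C → CN(II) = 85
Dry (AMC I): CN(I) = 4.2·85/(10 − 0.058·85) = 357/(507/100) = 11900/169 ≈ 70.414

CN_adj = 11900/169 ≈ 70.414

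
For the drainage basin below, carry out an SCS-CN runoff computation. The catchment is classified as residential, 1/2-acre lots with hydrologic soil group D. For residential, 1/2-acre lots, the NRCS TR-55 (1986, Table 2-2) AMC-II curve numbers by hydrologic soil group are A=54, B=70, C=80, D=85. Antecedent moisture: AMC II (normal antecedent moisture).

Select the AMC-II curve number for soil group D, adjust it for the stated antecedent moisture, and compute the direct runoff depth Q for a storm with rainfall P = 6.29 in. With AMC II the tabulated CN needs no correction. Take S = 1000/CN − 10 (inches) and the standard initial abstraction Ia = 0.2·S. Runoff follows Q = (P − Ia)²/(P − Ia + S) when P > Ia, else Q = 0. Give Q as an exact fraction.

Q = 101868649/22258100 in ≈ 4.577 in

NRCS table: residential, 1/2-acre lots, soil group D → CN(II) = 85
AMC II — tabulated CN = 85 applies directly.
Retention S: 1000/CN − 10 with CN=85.000 → S = 30/17 ≈ 1.765 in
Ia = 0.2·(30/17) = 6/17 in ≈ 0.353 in
P − Ia = 6.290 − 0.353 = 10093/1700 ≈ 5.937 in (> 0, runoff occurs)
Q: (10093/1700)² ÷ (13093/1700) = 101868649/22258100 in (≈ 4.577 in)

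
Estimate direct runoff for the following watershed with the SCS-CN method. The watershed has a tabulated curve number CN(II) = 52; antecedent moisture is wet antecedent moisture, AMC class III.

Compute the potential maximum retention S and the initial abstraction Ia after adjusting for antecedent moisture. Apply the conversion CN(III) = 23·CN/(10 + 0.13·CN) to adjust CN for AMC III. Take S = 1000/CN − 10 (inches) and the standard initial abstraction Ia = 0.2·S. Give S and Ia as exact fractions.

S = 1200/299 in ≈ 4.013 in; Ia = 240/299 in ≈ 0.803 in

CN(III) from CN(II)=52: (23·52)/(10 + 0.13·52) = 29900/419 ≈ 71.360
Max retention: S = 1000/(29900/419) − 10 = 1200/299 in (≈ 4.013 in)
Ia = 0.2·(1200/299) = 240/299 in ≈ 0.803 in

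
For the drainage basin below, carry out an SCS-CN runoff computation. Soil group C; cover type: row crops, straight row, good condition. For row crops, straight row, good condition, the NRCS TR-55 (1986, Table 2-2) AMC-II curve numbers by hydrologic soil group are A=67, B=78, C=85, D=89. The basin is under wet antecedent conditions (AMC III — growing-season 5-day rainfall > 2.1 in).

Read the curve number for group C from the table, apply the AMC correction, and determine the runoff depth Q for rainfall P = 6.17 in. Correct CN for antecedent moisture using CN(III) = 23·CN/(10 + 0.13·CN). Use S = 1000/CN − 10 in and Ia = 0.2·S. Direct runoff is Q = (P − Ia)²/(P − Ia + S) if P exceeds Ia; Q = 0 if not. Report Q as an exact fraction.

NRCS table: row crops, straight row, good condition, soil group C → CN(II) = 85
CN(III) from CN(II)=85: (23·85)/(10 + 0.13·85) = 39100/421 ≈ 92.874
S = 1000/(39100/421) − 10 = 300/391 in ≈ 0.767 in
Initial abstraction Ia = S/5 = (300/391)/5 = 60/391 ≈ 0.153 in
Since P=6.170 > Ia=0.153: effective rainfall P−Ia = 235247/39100 in
Runoff Q = (P−Ia)²/(P−Ia+S) = (6.017)²/(6.017+0.767) = 55341151009/10371157700 ≈ 5.336 in

Q = 55341151009/10371157700 in ≈ 5.336 in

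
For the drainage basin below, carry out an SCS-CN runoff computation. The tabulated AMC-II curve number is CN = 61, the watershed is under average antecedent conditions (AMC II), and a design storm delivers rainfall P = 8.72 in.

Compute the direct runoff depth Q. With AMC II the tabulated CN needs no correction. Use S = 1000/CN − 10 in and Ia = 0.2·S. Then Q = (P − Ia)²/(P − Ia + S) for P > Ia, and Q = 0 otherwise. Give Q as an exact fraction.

Q = 64388552/16087225 in ≈ 4.002 in

AMC II — tabulated CN = 61 applies directly.
S = 1000/61 − 10 = 390/61 in ≈ 6.393 in
Initial abstraction Ia = S/5 = (390/61)/5 = 78/61 ≈ 1.279 in
P − Ia = 8.720 − 1.279 = 11348/1525 ≈ 7.441 in (> 0, runoff occurs)
Q = (11348/1525)²/((11348/1525) + 390/61) = (128777104/2325625)/(21098/1525) = 64388552/16087225 in ≈ 4.002 in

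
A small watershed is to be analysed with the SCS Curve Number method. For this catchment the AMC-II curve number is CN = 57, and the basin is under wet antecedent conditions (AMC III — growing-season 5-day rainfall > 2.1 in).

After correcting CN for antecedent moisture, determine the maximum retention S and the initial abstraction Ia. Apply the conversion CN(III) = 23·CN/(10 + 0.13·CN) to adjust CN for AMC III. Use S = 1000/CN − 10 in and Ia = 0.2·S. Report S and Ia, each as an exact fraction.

S = 4300/1311 in ≈ 3.280 in; Ia = 860/1311 in ≈ 0.656 in

CN(III) from CN(II)=57: (23·57)/(10 + 0.13·57) = 131100/1741 ≈ 75.302
Max retention: S = 1000/(131100/1741) − 10 = 4300/1311 in (≈ 3.280 in)
Ia = 0.2S: 0.2·3.280 = 0.656 in (exactly 860/1311)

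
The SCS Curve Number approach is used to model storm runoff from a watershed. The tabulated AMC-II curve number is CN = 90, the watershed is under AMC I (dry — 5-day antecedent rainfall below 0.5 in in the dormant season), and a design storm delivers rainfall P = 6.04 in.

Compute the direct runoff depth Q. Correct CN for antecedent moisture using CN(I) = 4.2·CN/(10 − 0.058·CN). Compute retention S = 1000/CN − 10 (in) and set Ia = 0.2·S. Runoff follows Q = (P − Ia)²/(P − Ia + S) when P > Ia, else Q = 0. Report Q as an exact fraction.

Q = 678029521/182096775 in ≈ 3.723 in

Dry (AMC I): CN(I) = 4.2·90/(10 − 0.058·90) = 378/(239/50) = 18900/239 ≈ 79.079
Retention S: 1000/CN − 10 with CN=79.079 → S = 500/189 ≈ 2.646 in
Ia = 0.2S: 0.2·2.646 = 0.529 in (exactly 100/189)
P − Ia = 6.040 − 0.529 = 26039/4725 ≈ 5.511 in (> 0, runoff occurs)
Q = (26039/4725)²/((26039/4725) + 500/189) = (678029521/22325625)/(38539/4725) = 678029521/182096775 in ≈ 3.723 in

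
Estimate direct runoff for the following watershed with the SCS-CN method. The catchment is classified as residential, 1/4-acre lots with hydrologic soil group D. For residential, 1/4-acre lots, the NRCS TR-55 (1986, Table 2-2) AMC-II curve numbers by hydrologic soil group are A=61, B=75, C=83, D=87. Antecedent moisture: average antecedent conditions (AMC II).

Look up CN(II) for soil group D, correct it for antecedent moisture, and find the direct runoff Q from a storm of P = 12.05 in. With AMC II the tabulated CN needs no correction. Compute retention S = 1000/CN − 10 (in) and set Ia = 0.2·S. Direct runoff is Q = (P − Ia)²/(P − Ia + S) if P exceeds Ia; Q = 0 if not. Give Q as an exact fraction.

Q = 418079809/40101780 in ≈ 10.425 in

NRCS table: residential, 1/4-acre lots, soil group D → CN(II) = 87
CN(II) = 87; AMC II needs no correction.
Retention S: 1000/CN − 10 with CN=87.000 → S = 130/87 ≈ 1.494 in
Ia = 0.2S: 0.2·1.494 = 0.299 in (exactly 26/87)
Since P=12.050 > Ia=0.299: effective rainfall P−Ia = 20447/1740 in
Runoff Q = (P−Ia)²/(P−Ia+S) = (11.751)²/(11.751+1.494) = 418079809/40101780 ≈ 10.425 in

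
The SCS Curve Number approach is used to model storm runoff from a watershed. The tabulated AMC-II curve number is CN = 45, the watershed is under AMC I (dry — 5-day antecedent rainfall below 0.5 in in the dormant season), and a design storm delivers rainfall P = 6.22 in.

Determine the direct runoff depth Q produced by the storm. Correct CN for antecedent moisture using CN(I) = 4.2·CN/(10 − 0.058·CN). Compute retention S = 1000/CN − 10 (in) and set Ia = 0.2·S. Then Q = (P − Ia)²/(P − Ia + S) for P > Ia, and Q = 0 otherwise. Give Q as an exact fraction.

Q = 14280841/2634461550 in ≈ 0.005 in

CN(I) from CN(II)=45: (4.2·45)/(10 − 0.058·45) = 18900/739 ≈ 25.575
Max retention: S = 1000/(18900/739) − 10 = 5500/189 in (≈ 29.101 in)
Ia = 0.2S: 0.2·29.101 = 5.820 in (exactly 1100/189)
Since P=6.220 > Ia=5.820: effective rainfall P−Ia = 3779/9450 in
Q: (3779/9450)² ÷ (278779/9450) = 14280841/2634461550 in (≈ 0.005 in)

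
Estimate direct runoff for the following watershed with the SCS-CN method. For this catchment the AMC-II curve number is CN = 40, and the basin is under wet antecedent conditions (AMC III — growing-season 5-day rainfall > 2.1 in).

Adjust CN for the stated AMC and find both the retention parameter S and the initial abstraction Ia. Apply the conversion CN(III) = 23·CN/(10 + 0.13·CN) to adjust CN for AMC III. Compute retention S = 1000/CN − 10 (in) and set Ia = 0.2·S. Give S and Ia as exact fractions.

CN(III) from CN(II)=40: (23·40)/(10 + 0.13·40) = 1150/19 ≈ 60.526
Retention S: 1000/CN − 10 with CN=60.526 → S = 150/23 ≈ 6.522 in
Ia = 0.2·(150/23) = 30/23 in ≈ 1.304 in

S = 150/23 in ≈ 6.522 in; Ia = 30/23 in ≈ 1.304 in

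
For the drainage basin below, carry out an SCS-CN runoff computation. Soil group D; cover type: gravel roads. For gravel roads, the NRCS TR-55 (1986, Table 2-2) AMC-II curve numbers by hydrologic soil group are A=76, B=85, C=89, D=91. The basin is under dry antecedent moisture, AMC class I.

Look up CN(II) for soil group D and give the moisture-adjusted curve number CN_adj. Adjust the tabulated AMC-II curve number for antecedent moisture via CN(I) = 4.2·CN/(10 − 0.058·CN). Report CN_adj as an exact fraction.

CN_adj = 63700/787 ≈ 80.940

NRCS table: gravel roads, soil group D → CN(II) = 91
CN(I) from CN(II)=91: (4.2·91)/(10 − 0.058·91) = 63700/787 ≈ 80.940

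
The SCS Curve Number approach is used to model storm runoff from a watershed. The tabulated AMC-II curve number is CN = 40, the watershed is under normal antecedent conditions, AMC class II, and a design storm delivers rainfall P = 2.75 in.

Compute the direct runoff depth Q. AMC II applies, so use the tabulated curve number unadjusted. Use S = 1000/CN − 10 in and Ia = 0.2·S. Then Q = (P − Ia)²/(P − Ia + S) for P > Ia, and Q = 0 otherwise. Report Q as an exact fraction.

AMC II — tabulated CN = 40 applies directly.
S = 1000/40 − 10 = 15 in ≈ 15.000 in
Initial abstraction Ia = S/5 = 15/5 = 3 ≈ 3.000 in
P = 2.750 ≤ Ia = 3.000 in: entire storm abstracted, Q = 0.

Q = 0 in ≈ 0.000 in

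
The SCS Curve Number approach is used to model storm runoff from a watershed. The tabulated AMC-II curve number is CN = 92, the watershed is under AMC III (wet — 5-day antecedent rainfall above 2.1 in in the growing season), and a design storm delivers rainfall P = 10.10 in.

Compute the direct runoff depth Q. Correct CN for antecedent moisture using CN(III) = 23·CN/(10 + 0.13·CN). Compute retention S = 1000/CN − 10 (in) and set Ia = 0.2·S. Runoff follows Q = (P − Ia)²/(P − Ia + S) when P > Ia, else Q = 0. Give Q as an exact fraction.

CN(III) from CN(II)=92: (23·92)/(10 + 0.13·92) = 52900/549 ≈ 96.357
S = 1000/(52900/549) − 10 = 200/529 in ≈ 0.378 in
Ia = 0.2·(200/529) = 40/529 in ≈ 0.076 in
Since P=10.100 > Ia=0.076: effective rainfall P−Ia = 53029/5290 in
Q: (53029/5290)² ÷ (55029/5290) = 2812074841/291103410 in (≈ 9.660 in)

Q = 2812074841/291103410 in ≈ 9.660 in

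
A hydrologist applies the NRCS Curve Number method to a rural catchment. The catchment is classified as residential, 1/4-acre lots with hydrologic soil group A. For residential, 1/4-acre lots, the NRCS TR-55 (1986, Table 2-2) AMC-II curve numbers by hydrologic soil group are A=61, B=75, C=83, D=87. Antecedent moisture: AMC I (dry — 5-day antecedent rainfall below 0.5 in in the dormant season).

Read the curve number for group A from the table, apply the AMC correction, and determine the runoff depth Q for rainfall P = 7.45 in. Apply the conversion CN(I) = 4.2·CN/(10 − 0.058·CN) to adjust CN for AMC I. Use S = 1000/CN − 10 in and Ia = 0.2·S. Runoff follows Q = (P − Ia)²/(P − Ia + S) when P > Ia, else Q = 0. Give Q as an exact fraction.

Q = 1415490129/1431500420 in ≈ 0.989 in

NRCS table: residential, 1/4-acre lots, soil group A → CN(II) = 61
Dry (AMC I): CN(I) = 4.2·61/(10 − 0.058·61) = (1281/5)/(3231/500) = 42700/1077 ≈ 39.647
Max retention: S = 1000/(42700/1077) − 10 = 6500/427 in (≈ 15.222 in)
Ia = 0.2S: 0.2·15.222 = 3.044 in (exactly 1300/427)
Since P=7.450 > Ia=3.044: effective rainfall P−Ia = 37623/8540 in
Q: (37623/8540)² ÷ (167623/8540) = 1415490129/1431500420 in (≈ 0.989 in)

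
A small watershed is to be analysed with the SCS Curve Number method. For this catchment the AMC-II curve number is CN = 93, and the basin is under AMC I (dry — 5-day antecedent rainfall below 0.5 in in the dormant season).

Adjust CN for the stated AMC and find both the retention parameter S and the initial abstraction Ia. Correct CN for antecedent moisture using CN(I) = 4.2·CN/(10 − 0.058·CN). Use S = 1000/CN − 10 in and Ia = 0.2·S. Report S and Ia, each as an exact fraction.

S = 500/279 in ≈ 1.792 in; Ia = 100/279 in ≈ 0.358 in

CN(I) from CN(II)=93: (4.2·93)/(10 − 0.058·93) = 27900/329 ≈ 84.802
S = 1000/(27900/329) − 10 = 500/279 in ≈ 1.792 in
Ia = 0.2S: 0.2·1.792 = 0.358 in (exactly 100/279)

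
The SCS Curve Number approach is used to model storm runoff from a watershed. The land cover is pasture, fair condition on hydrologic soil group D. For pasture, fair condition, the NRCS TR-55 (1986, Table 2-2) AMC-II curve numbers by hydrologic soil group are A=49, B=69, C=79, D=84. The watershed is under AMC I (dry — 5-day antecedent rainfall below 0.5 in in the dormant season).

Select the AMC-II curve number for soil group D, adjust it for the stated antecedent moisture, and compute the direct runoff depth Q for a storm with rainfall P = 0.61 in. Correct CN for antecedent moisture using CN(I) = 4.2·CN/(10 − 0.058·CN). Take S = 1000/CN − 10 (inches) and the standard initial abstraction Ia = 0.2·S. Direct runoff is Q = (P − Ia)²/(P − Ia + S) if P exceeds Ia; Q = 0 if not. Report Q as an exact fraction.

Q = 0 in ≈ 0.000 in

NRCS table: pasture, fair condition, soil group D → CN(II) = 84
Dry (AMC I): CN(I) = 4.2·84/(10 − 0.058·84) = (1764/5)/(641/125) = 44100/641 ≈ 68.799
S = 1000/(44100/641) − 10 = 2000/441 in ≈ 4.535 in
Initial abstraction Ia = S/5 = (2000/441)/5 = 400/441 ≈ 0.907 in
P = 0.610 ≤ Ia = 0.907 in: entire storm abstracted, Q = 0.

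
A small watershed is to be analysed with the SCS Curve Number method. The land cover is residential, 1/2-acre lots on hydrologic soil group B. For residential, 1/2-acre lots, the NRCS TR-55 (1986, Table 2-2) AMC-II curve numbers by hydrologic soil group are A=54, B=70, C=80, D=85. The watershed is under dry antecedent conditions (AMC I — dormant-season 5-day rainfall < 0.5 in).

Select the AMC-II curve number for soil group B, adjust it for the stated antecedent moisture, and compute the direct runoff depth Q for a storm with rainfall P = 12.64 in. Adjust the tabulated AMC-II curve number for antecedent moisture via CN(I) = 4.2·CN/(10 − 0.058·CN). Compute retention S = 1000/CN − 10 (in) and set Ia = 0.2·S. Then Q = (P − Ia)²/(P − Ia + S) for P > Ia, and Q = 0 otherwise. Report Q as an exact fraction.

Q = 42146064/7804475 in ≈ 5.400 in

NRCS table: residential, 1/2-acre lots, soil group B → CN(II) = 70
CN(I) from CN(II)=70: (4.2·70)/(10 − 0.058·70) = 4900/99 ≈ 49.495
Retention S: 1000/CN − 10 with CN=49.495 → S = 500/49 ≈ 10.204 in
Ia = 0.2·(500/49) = 100/49 in ≈ 2.041 in
Since P=12.640 > Ia=2.041: effective rainfall P−Ia = 12984/1225 in
Runoff Q = (P−Ia)²/(P−Ia+S) = (10.599)²/(10.599+10.204) = 42146064/7804475 ≈ 5.400 in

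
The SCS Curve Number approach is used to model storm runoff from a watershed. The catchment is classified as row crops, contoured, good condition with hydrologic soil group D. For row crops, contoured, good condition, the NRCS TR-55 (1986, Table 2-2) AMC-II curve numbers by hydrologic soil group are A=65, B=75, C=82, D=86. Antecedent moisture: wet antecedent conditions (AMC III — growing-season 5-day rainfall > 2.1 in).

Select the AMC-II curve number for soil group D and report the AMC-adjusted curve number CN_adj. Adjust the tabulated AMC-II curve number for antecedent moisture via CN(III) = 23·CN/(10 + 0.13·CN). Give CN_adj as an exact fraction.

CN_adj = 98900/1059 ≈ 93.390

NRCS table: row crops, contoured, good condition, soil group D → CN(II) = 86
Adjust CN=86 to AMC III: 23·86/(10 + 0.13·86) → 1978 ÷ (1059/50) = 98900/1059 ≈ 93.390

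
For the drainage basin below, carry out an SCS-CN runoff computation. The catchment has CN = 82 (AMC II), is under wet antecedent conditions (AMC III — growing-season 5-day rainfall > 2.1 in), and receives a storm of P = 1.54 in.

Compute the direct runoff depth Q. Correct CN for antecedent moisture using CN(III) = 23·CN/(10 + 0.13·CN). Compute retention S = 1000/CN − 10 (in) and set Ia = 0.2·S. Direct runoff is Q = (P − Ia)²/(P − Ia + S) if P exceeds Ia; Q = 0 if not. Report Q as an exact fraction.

Q = 4046359321/5121008650 in ≈ 0.790 in

Wet (AMC III): CN(III) = 23·82/(10 + 0.13·82) = 1886/(1033/50) = 94300/1033 ≈ 91.288
S = 1000/(94300/1033) − 10 = 900/943 in ≈ 0.954 in
Ia = 0.2·(900/943) = 180/943 in ≈ 0.191 in
Since P=1.540 > Ia=0.191: effective rainfall P−Ia = 63611/47150 in
Q = (63611/47150)²/((63611/47150) + 900/943) = (4046359321/2223122500)/(108611/47150) = 4046359321/5121008650 in ≈ 0.790 in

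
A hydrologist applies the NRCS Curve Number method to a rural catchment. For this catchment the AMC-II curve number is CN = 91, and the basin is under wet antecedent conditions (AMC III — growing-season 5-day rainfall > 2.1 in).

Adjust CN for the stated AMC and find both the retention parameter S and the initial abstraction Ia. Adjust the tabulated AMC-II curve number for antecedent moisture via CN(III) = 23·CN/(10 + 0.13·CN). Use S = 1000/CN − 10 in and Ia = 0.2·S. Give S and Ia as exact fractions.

CN(III) from CN(II)=91: (23·91)/(10 + 0.13·91) = 209300/2183 ≈ 95.877
S = 1000/(209300/2183) − 10 = 900/2093 in ≈ 0.430 in
Ia = 0.2·(900/2093) = 180/2093 in ≈ 0.086 in

S = 900/2093 in ≈ 0.430 in; Ia = 180/2093 in ≈ 0.086 in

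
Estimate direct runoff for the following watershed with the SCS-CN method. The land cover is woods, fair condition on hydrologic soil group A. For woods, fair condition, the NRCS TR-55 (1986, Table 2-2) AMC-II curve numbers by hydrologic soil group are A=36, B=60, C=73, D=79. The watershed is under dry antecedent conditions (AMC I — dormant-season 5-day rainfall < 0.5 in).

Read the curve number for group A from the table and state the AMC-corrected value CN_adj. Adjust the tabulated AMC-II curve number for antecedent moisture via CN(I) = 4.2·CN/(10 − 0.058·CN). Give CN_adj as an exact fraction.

CN_adj = 18900/989 ≈ 19.110

NRCS table: woods, fair condition, soil group A → CN(II) = 36
Dry (AMC I): CN(I) = 4.2·36/(10 − 0.058·36) = (756/5)/(989/125) = 18900/989 ≈ 19.110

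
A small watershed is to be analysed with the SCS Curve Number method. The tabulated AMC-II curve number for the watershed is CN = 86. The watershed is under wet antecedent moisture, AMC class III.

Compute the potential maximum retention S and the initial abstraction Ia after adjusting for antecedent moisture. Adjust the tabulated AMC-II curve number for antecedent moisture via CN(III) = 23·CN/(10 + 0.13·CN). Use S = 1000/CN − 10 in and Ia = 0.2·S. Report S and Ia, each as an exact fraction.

S = 700/989 in ≈ 0.708 in; Ia = 140/989 in ≈ 0.142 in

Adjust CN=86 to AMC III: 23·86/(10 + 0.13·86) → 1978 ÷ (1059/50) = 98900/1059 ≈ 93.390
Retention S: 1000/CN − 10 with CN=93.390 → S = 700/989 ≈ 0.708 in
Ia = 0.2·(700/989) = 140/989 in ≈ 0.142 in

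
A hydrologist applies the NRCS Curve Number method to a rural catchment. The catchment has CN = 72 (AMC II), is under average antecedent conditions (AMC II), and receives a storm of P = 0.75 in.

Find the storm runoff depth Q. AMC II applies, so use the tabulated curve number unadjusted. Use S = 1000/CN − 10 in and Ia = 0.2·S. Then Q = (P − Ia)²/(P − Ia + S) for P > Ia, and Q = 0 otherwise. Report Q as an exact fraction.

CN(II) = 72; AMC II needs no correction.
Retention S: 1000/CN − 10 with CN=72.000 → S = 35/9 ≈ 3.889 in
Ia = 0.2·(35/9) = 7/9 in ≈ 0.778 in
P = 0.750 ≤ Ia = 0.778 in: entire storm abstracted, Q = 0.

Q = 0 in ≈ 0.000 in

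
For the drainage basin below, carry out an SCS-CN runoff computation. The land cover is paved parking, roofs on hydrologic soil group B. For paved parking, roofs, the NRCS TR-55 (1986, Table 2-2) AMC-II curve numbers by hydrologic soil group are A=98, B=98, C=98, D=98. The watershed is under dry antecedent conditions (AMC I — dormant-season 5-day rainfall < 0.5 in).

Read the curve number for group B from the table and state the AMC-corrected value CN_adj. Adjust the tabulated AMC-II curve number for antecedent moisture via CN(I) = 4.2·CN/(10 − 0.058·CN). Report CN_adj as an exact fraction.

NRCS table: paved parking, roofs, soil group B → CN(II) = 98
Dry (AMC I): CN(I) = 4.2·98/(10 − 0.058·98) = (2058/5)/(1079/250) = 102900/1079 ≈ 95.366

CN_adj = 102900/1079 ≈ 95.366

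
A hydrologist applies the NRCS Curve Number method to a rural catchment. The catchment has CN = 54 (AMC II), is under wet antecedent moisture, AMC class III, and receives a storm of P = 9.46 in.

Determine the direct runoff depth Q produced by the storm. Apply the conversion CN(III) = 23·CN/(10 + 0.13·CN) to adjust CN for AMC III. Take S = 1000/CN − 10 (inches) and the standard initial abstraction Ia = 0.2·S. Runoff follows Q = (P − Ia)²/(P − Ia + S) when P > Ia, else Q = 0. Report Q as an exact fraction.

Adjust CN=54 to AMC III: 23·54/(10 + 0.13·54) → 1242 ÷ (851/50) = 2700/37 ≈ 72.973
Max retention: S = 1000/(2700/37) − 10 = 100/27 in (≈ 3.704 in)
Ia = 0.2S: 0.2·3.704 = 0.741 in (exactly 20/27)
Since P=9.460 > Ia=0.741: effective rainfall P−Ia = 11771/1350 in
Q: (11771/1350)² ÷ (16771/1350) = 138556441/22640850 in (≈ 6.120 in)

Q = 138556441/22640850 in ≈ 6.120 in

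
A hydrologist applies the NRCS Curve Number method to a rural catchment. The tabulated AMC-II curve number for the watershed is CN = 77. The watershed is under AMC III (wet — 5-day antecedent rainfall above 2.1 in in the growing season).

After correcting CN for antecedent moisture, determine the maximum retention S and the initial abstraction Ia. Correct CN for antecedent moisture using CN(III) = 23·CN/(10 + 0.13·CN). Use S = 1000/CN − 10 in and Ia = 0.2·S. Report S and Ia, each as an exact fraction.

Wet (AMC III): CN(III) = 23·77/(10 + 0.13·77) = 1771/(2001/100) = 7700/87 ≈ 88.506
Max retention: S = 1000/(7700/87) − 10 = 100/77 in (≈ 1.299 in)
Initial abstraction Ia = S/5 = (100/77)/5 = 20/77 ≈ 0.260 in

S = 100/77 in ≈ 1.299 in; Ia = 20/77 in ≈ 0.260 in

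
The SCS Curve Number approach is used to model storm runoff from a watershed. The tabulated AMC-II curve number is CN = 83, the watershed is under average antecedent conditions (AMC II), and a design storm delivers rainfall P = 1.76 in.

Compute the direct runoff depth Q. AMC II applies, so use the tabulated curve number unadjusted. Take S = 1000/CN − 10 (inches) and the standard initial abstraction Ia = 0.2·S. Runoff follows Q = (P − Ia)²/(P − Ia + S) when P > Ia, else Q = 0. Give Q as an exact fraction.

Q = 1962801/3658225 in ≈ 0.537 in

AMC II — tabulated CN = 83 applies directly.
S = 1000/83 − 10 = 170/83 in ≈ 2.048 in
Ia = 0.2S: 0.2·2.048 = 0.410 in (exactly 34/83)
P − Ia = 1.760 − 0.410 = 2802/2075 ≈ 1.350 in (> 0, runoff occurs)
Runoff Q = (P−Ia)²/(P−Ia+S) = (1.350)²/(1.350+2.048) = 1962801/3658225 ≈ 0.537 in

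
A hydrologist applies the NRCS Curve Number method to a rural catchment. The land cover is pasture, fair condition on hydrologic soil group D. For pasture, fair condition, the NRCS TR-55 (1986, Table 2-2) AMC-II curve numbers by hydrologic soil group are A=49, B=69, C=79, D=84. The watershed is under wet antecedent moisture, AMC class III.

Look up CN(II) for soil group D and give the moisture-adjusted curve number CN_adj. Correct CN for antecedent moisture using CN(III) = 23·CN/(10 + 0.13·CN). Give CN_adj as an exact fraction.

NRCS table: pasture, fair condition, soil group D → CN(II) = 84
Adjust CN=84 to AMC III: 23·84/(10 + 0.13·84) → 1932 ÷ (523/25) = 48300/523 ≈ 92.352

CN_adj = 48300/523 ≈ 92.352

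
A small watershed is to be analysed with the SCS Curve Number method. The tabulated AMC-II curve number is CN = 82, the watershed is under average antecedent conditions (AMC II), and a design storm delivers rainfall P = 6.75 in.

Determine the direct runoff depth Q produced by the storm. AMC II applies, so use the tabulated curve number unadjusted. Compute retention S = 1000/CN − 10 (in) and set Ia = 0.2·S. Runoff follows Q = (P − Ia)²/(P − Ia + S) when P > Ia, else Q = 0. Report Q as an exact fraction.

Q = 23805/5084 in ≈ 4.682 in

AMC II — tabulated CN = 82 applies directly.
S = 1000/82 − 10 = 90/41 in ≈ 2.195 in
Ia = 0.2S: 0.2·2.195 = 0.439 in (exactly 18/41)
P − Ia = 6.750 − 0.439 = 1035/164 ≈ 6.311 in (> 0, runoff occurs)
Q = (1035/164)²/((1035/164) + 90/41) = (1071225/26896)/(1395/164) = 23805/5084 in ≈ 4.682 in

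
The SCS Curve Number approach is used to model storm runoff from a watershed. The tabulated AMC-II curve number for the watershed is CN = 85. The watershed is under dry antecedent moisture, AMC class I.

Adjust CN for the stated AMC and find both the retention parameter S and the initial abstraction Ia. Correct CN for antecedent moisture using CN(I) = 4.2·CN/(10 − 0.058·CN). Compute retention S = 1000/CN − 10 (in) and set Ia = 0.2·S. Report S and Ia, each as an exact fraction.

CN(I) from CN(II)=85: (4.2·85)/(10 − 0.058·85) = 11900/169 ≈ 70.414
Retention S: 1000/CN − 10 with CN=70.414 → S = 500/119 ≈ 4.202 in
Ia = 0.2·(500/119) = 100/119 in ≈ 0.840 in

S = 500/119 in ≈ 4.202 in; Ia = 100/119 in ≈ 0.840 in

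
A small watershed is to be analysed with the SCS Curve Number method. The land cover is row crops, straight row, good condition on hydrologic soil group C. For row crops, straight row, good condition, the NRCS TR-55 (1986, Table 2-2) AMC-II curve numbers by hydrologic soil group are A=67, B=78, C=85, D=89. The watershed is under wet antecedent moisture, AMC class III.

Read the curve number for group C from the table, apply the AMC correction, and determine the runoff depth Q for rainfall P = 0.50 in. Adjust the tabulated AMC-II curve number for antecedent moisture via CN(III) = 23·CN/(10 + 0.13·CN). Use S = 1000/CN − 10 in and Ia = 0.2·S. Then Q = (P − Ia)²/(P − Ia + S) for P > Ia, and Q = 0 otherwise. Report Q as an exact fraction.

Q = 73441/681122 in ≈ 0.108 in

NRCS table: row crops, straight row, good condition, soil group C → CN(II) = 85
Adjust CN=85 to AMC III: 23·85/(10 + 0.13·85) → 1955 ÷ (421/20) = 39100/421 ≈ 92.874
S = 1000/(39100/421) − 10 = 300/391 in ≈ 0.767 in
Ia = 0.2S: 0.2·0.767 = 0.153 in (exactly 60/391)
Excess rainfall: 0.500 − 0.153 = 0.347 in; P > Ia so Q > 0
Q: (271/782)² ÷ (871/782) = 73441/681122 in (≈ 0.108 in)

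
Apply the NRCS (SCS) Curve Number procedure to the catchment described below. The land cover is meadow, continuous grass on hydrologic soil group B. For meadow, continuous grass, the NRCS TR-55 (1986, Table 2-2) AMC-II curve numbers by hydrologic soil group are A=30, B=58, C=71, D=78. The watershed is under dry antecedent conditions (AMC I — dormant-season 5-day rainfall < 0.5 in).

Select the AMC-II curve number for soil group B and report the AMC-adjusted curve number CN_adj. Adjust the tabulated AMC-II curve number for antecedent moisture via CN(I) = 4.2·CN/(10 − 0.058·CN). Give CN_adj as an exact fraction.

CN_adj = 2900/79 ≈ 36.709

NRCS table: meadow, continuous grass, soil group B → CN(II) = 58
Adjust CN=58 to AMC I: 4.2·58/(10 − 0.058·58) → (1218/5) ÷ (1659/250) = 2900/79 ≈ 36.709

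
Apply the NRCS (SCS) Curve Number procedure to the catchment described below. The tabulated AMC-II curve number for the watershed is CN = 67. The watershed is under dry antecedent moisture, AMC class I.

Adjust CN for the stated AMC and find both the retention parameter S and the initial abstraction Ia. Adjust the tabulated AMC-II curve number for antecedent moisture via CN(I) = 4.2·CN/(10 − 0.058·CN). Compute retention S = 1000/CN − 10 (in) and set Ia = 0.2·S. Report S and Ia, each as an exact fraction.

Dry (AMC I): CN(I) = 4.2·67/(10 − 0.058·67) = (1407/5)/(3057/500) = 46900/1019 ≈ 46.026
S = 1000/(46900/1019) − 10 = 5500/469 in ≈ 11.727 in
Initial abstraction Ia = S/5 = (5500/469)/5 = 1100/469 ≈ 2.345 in

S = 5500/469 in ≈ 11.727 in; Ia = 1100/469 in ≈ 2.345 in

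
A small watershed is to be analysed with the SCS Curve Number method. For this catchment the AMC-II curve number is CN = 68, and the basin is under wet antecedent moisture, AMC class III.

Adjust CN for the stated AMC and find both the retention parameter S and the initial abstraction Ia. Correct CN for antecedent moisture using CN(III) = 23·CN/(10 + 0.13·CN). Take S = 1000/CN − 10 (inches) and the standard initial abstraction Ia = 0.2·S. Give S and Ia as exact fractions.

CN(III) from CN(II)=68: (23·68)/(10 + 0.13·68) = 39100/471 ≈ 83.015
Retention S: 1000/CN − 10 with CN=83.015 → S = 800/391 ≈ 2.046 in
Ia = 0.2S: 0.2·2.046 = 0.409 in (exactly 160/391)

S = 800/391 in ≈ 2.046 in; Ia = 160/391 in ≈ 0.409 in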